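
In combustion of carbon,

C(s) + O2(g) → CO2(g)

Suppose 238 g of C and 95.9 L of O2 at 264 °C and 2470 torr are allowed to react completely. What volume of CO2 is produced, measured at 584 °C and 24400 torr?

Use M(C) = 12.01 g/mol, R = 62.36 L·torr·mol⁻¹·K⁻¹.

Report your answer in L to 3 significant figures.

15.5 L

n(C) = 238 / 12.01 = 19.82 mol
n(O2) = PV/RT = (2470 × 95.9) / (62.36 × 537.15) = 7.072 mol
For 19.82 mol C, stoichiometry requires (1/1) × 19.82 = 19.82 mol O2; 7.072 mol is available, so O2 is limiting.
n(CO2) = (1/1) × 7.072 = 7.072 mol
V(CO2) = nRT/P = 7.072 × 62.36 × 857.15 / 24400 = 15.49 L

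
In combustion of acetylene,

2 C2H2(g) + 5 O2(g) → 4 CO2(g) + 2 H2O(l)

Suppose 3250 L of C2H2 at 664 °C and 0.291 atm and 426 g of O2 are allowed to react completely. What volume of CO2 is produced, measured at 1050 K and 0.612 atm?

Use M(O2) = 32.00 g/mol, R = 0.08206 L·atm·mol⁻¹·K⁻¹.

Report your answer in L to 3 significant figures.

1500 L

n(C2H2) = PV/RT = (0.291 × 3250) / (0.08206 × 937.15) = 12.30 mol
n(O2) = 426 / 32.00 = 13.31 mol
For 12.30 mol C2H2, stoichiometry requires (5/2) × 12.30 = 30.75 mol O2; 13.31 mol is available, so O2 is limiting.
n(CO2) = (4/5) × 13.31 = 10.65 mol
V(CO2) = nRT/P = 10.65 × 0.08206 × 1050 / 0.612 = 1499 L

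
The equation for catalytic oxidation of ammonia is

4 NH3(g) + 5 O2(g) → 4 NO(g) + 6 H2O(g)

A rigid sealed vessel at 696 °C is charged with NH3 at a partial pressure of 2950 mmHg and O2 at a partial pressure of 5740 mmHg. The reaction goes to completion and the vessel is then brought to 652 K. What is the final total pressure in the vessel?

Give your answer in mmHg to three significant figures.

6340 mmHg

At constant V, partial pressures at 696 °C are proportional to moles, so apply stoichiometry directly to pressures.
P(O2) required for 2950 mmHg of NH3 = (5/4) × 2950 = 3688 mmHg; available 5740 mmHg, so NH3 is limiting.
P(O2) remaining = 5740 − (5/4) × 2950 = 2052 mmHg
P(gaseous products) = (4+6)/4 × 2950 = 7375 mmHg
P_total at 696 °C = 2052 + 7375 = 9427 mmHg
Scaling to 652 K: P = 9427 × 652/969.15 = 6342 mmHg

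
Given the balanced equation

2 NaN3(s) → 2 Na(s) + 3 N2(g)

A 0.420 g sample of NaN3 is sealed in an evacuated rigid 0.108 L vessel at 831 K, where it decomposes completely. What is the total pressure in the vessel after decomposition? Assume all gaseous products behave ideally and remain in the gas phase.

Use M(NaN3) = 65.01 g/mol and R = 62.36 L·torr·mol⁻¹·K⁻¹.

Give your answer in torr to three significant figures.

n(NaN3) = 0.420 / 65.01 = 0.006461 mol
n(gas produced) = (3/2) × 0.006461 = 0.009691 mol
P = nRT/V = 0.009691 × 62.36 × 831 / 0.108 = 4650 torr

4650 torr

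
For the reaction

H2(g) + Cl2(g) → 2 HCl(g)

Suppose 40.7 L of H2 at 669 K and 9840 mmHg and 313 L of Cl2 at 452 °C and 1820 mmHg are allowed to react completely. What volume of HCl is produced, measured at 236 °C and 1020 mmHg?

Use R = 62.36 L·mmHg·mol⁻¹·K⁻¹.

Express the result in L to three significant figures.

598 L

n(H2) = PV/RT = (9840 × 40.7) / (62.36 × 669) = 9.600 mol
n(Cl2) = PV/RT = (1820 × 313) / (62.36 × 725.15) = 12.60 mol
For 9.600 mol H2, stoichiometry requires (1/1) × 9.600 = 9.600 mol Cl2; 12.60 mol is available, so H2 is limiting.
n(HCl) = (2/1) × 9.600 = 19.20 mol
V(HCl) = nRT/P = 19.20 × 62.36 × 509.15 / 1020 = 597.7 L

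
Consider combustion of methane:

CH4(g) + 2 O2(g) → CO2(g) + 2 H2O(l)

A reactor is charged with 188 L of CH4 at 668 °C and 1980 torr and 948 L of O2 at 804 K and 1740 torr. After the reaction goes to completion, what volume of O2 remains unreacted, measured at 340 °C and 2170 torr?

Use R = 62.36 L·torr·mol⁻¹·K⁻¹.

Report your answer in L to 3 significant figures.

356 L

n(CH4) = PV/RT = (1980 × 188) / (62.36 × 941.15) = 6.342 mol
n(O2) = PV/RT = (1740 × 948) / (62.36 × 804) = 32.90 mol
For 6.342 mol CH4, stoichiometry requires (2/1) × 6.342 = 12.68 mol O2; 32.90 mol is available, so CH4 is limiting.
n(O2) consumed = (2/1) × 6.342 = 12.68 mol; remaining = 32.90 − 12.68 = 20.22 mol
V(O2) = nRT/P = 20.22 × 62.36 × 613.15 / 2170 = 356.3 L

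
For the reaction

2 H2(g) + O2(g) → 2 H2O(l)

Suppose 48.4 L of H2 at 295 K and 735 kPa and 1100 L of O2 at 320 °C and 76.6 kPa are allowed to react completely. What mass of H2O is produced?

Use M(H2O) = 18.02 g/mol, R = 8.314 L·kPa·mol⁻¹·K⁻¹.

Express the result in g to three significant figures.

n(H2) = PV/RT = (735 × 48.4) / (8.314 × 295) = 14.50 mol
n(O2) = PV/RT = (76.6 × 1100) / (8.314 × 593.15) = 17.09 mol
For 14.50 mol H2, stoichiometry requires (1/2) × 14.50 = 7.250 mol O2; 17.09 mol is available, so H2 is limiting.
n(H2O) = (2/2) × 14.50 = 14.50 mol
m(H2O) = 14.50 × 18.02 = 261.3 g

261 g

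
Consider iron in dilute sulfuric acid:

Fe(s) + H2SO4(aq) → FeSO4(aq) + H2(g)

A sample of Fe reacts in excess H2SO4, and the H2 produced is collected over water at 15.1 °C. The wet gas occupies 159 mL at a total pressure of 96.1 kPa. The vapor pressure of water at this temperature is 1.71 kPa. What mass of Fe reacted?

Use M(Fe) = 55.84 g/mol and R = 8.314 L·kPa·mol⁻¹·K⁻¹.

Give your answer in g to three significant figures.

0.350 g

P(H2) = 96.1 − 1.71 = 94.39 kPa
n(H2) = PV/RT = (94.39 × 0.1590) / (8.314 × 288.25) = 0.006262 mol
n(Fe) = (1/1) × 0.006262 = 0.006262 mol
m(Fe) = 0.006262 × 55.84 = 0.3497 g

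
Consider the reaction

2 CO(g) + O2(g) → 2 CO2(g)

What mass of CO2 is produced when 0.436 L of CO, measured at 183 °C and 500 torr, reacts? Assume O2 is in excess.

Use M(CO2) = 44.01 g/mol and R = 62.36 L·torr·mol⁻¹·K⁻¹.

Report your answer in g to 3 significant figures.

n(CO) = PV/RT = (500 × 0.436) / (62.36 × 456.15) = 0.007664 mol
n(CO2) = (2/2) × 0.007664 = 0.007664 mol
m(CO2) = 0.007664 × 44.01 = 0.3373 g

0.337 g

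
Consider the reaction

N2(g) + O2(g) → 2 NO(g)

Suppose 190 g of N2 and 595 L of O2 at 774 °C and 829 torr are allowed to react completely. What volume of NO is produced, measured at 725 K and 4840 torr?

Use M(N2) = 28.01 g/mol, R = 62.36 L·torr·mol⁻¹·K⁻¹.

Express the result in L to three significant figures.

127 L

n(N2) = 190 / 28.01 = 6.783 mol
n(O2) = PV/RT = (829 × 595) / (62.36 × 1047.15) = 7.554 mol
For 6.783 mol N2, stoichiometry requires (1/1) × 6.783 = 6.783 mol O2; 7.554 mol is available, so N2 is limiting.
n(NO) = (2/1) × 6.783 = 13.57 mol
V(NO) = nRT/P = 13.57 × 62.36 × 725 / 4840 = 126.8 L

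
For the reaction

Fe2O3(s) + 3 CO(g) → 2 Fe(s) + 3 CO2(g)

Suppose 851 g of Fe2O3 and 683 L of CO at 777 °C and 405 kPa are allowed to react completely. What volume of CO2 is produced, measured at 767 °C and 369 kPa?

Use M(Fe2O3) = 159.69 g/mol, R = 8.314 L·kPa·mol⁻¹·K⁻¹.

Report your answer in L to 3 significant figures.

n(Fe2O3) = 851 / 159.69 = 5.329 mol
n(CO) = PV/RT = (405 × 683) / (8.314 × 1050.15) = 31.68 mol
For 5.329 mol Fe2O3, stoichiometry requires (3/1) × 5.329 = 15.99 mol CO; 31.68 mol is available, so Fe2O3 is limiting.
n(CO2) = (3/1) × 5.329 = 15.99 mol
V(CO2) = nRT/P = 15.99 × 8.314 × 1040.15 / 369 = 374.7 L

375 L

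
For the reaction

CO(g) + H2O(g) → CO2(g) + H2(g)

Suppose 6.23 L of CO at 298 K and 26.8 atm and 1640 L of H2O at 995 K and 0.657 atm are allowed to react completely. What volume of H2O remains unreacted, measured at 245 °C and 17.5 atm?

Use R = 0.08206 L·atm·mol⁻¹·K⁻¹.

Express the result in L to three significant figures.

15.5 L

n(CO) = PV/RT = (26.8 × 6.23) / (0.08206 × 298) = 6.828 mol
n(H2O) = PV/RT = (0.657 × 1640) / (0.08206 × 995) = 13.20 mol
For 6.828 mol CO, stoichiometry requires (1/1) × 6.828 = 6.828 mol H2O; 13.20 mol is available, so CO is limiting.
n(H2O) consumed = (1/1) × 6.828 = 6.828 mol; remaining = 13.20 − 6.828 = 6.372 mol
V(H2O) = nRT/P = 6.372 × 0.08206 × 518.15 / 17.5 = 15.48 L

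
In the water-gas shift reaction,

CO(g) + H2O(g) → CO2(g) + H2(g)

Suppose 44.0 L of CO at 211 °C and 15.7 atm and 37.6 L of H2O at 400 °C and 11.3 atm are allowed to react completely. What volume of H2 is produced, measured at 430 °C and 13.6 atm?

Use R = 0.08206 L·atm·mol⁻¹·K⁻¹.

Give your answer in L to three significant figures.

32.6 L

n(CO) = PV/RT = (15.7 × 44.0) / (0.08206 × 484.15) = 17.39 mol
n(H2O) = PV/RT = (11.3 × 37.6) / (0.08206 × 673.15) = 7.692 mol
For 17.39 mol CO, stoichiometry requires (1/1) × 17.39 = 17.39 mol H2O; 7.692 mol is available, so H2O is limiting.
n(H2) = (1/1) × 7.692 = 7.692 mol
V(H2) = nRT/P = 7.692 × 0.08206 × 703.15 / 13.6 = 32.63 L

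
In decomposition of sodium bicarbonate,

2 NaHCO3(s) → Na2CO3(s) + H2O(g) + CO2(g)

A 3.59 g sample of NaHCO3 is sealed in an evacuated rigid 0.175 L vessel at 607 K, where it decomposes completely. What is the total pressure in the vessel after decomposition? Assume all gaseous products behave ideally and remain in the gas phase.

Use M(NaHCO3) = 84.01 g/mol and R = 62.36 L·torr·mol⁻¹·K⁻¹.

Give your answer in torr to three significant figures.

9240 torr

n(NaHCO3) = 3.59 / 84.01 = 0.04273 mol
n(gas produced) = (2/2) × 0.04273 = 0.04273 mol
P = nRT/V = 0.04273 × 62.36 × 607 / 0.175 = 9243 torr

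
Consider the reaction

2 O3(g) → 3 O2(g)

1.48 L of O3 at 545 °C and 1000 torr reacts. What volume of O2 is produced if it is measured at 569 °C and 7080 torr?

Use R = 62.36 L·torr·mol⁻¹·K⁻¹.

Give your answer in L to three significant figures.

n(O3) = PV/RT = (1000 × 1.48) / (62.36 × 818.15) = 0.02901 mol
n(O2) = (3/2) × 0.02901 = 0.04351 mol
V = nRT/P = 0.04351 × 62.36 × 842.15 / 7080 = 0.3227 L

0.323 L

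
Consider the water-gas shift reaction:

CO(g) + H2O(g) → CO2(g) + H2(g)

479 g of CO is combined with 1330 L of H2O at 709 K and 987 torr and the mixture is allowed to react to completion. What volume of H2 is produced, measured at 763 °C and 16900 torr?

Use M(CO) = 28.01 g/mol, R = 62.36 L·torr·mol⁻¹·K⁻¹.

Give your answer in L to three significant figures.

65.4 L

n(CO) = 479 / 28.01 = 17.10 mol
n(H2O) = PV/RT = (987 × 1330) / (62.36 × 709) = 29.69 mol
For 17.10 mol CO, stoichiometry requires (1/1) × 17.10 = 17.10 mol H2O; 29.69 mol is available, so CO is limiting.
n(H2) = (1/1) × 17.10 = 17.10 mol
V(H2) = nRT/P = 17.10 × 62.36 × 1036.15 / 16900 = 65.38 L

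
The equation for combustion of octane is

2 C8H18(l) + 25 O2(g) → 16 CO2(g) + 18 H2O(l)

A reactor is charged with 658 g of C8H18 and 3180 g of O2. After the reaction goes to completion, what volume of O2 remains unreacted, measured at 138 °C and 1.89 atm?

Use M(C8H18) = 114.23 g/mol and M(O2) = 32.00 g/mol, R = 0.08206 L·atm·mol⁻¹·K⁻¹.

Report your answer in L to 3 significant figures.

n(C8H18) = 658 / 114.23 = 5.760 mol
n(O2) = 3180 / 32.00 = 99.38 mol
For 5.760 mol C8H18, stoichiometry requires (25/2) × 5.760 = 72.00 mol O2; 99.38 mol is available, so C8H18 is limiting.
n(O2) consumed = (25/2) × 5.760 = 72.00 mol; remaining = 99.38 − 72.00 = 27.38 mol
V(O2) = nRT/P = 27.38 × 0.08206 × 411.15 / 1.89 = 488.8 L

489 L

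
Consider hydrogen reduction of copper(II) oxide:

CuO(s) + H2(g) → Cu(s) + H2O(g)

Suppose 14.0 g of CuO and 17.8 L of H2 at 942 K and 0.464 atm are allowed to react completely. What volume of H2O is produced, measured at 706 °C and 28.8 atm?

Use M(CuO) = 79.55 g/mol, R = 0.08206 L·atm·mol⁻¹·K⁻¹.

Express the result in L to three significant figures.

0.298 L

n(CuO) = 14.0 / 79.55 = 0.1760 mol
n(H2) = PV/RT = (0.464 × 17.8) / (0.08206 × 942) = 0.1068 mol
For 0.1760 mol CuO, stoichiometry requires (1/1) × 0.1760 = 0.1760 mol H2; 0.1068 mol is available, so H2 is limiting.
n(H2O) = (1/1) × 0.1068 = 0.1068 mol
V(H2O) = nRT/P = 0.1068 × 0.08206 × 979.15 / 28.8 = 0.2980 L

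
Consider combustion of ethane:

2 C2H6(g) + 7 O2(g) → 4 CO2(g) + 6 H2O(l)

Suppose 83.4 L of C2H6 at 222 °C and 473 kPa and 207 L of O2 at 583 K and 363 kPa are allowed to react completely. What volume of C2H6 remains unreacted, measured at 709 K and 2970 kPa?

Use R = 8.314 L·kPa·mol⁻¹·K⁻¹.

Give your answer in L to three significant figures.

n(C2H6) = PV/RT = (473 × 83.4) / (8.314 × 495.15) = 9.583 mol
n(O2) = PV/RT = (363 × 207) / (8.314 × 583) = 15.50 mol
For 9.583 mol C2H6, stoichiometry requires (7/2) × 9.583 = 33.54 mol O2; 15.50 mol is available, so O2 is limiting.
n(C2H6) consumed = (2/7) × 15.50 = 4.429 mol; remaining = 9.583 − 4.429 = 5.154 mol
V(C2H6) = nRT/P = 5.154 × 8.314 × 709 / 2970 = 10.23 L

10.2 L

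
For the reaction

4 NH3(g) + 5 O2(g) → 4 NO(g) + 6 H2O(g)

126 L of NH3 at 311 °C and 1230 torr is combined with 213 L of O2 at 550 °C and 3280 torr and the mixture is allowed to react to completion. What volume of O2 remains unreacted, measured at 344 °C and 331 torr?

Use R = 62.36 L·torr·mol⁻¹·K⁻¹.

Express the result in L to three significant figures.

964 L

n(NH3) = PV/RT = (1230 × 126) / (62.36 × 584.15) = 4.254 mol
n(O2) = PV/RT = (3280 × 213) / (62.36 × 823.15) = 13.61 mol
For 4.254 mol NH3, stoichiometry requires (5/4) × 4.254 = 5.317 mol O2; 13.61 mol is available, so NH3 is limiting.
n(O2) consumed = (5/4) × 4.254 = 5.317 mol; remaining = 13.61 − 5.317 = 8.293 mol
V(O2) = nRT/P = 8.293 × 62.36 × 617.15 / 331 = 964.2 L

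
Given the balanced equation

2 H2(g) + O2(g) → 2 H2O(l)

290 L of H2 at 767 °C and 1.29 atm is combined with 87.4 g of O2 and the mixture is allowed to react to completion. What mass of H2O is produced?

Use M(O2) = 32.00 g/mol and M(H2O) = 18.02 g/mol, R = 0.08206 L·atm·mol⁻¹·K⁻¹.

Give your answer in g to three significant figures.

n(H2) = PV/RT = (1.29 × 290) / (0.08206 × 1040.15) = 4.383 mol
n(O2) = 87.4 / 32.00 = 2.731 mol
For 4.383 mol H2, stoichiometry requires (1/2) × 4.383 = 2.192 mol O2; 2.731 mol is available, so H2 is limiting.
n(H2O) = (2/2) × 4.383 = 4.383 mol
m(H2O) = 4.383 × 18.02 = 78.98 g

79.0 g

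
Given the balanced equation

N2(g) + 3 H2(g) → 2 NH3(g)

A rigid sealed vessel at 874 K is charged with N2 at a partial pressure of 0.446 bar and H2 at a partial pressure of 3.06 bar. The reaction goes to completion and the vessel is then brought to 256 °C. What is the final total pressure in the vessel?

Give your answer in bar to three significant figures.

Because the vessel is rigid and T is held at 874 K, work the stoichiometry in partial pressures (P_i = n_iRT/V).
P(H2) required for 0.446 bar of N2 = (3/1) × 0.446 = 1.338 bar; available 3.06 bar, so N2 is limiting.
P(H2) remaining = 3.06 − (3/1) × 0.446 = 1.722 bar
P(gaseous products) = (2)/1 × 0.446 = 0.8920 bar
P_total at 874 K = 1.722 + 0.8920 = 2.614 bar
Scaling to 256 °C: P = 2.614 × 529.15/874 = 1.583 bar

1.58 bar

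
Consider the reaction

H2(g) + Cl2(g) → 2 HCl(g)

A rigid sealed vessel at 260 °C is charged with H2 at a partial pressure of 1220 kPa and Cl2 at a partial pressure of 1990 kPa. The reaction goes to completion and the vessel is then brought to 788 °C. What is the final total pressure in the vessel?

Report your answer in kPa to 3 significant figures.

With V and T fixed, P_i ∝ n_i, so the mole ratios apply directly to partial pressures at 260 °C.
P(Cl2) required for 1220 kPa of H2 = (1/1) × 1220 = 1220 kPa; available 1990 kPa, so H2 is limiting.
P(Cl2) remaining = 1990 − (1/1) × 1220 = 770.0 kPa
P(gaseous products) = (2)/1 × 1220 = 2440 kPa
P_total at 260 °C = 770.0 + 2440 = 3210 kPa
Scaling to 788 °C: P = 3210 × 1061.15/533.15 = 6389 kPa

6390 kPa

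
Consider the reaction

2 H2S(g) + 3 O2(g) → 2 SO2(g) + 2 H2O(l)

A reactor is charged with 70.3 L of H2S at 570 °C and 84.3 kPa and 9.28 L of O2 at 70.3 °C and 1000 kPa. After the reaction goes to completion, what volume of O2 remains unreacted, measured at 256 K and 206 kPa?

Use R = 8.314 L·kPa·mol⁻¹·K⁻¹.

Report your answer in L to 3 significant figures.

20.5 L

n(H2S) = PV/RT = (84.3 × 70.3) / (8.314 × 843.15) = 0.8454 mol
n(O2) = PV/RT = (1000 × 9.28) / (8.314 × 343.45) = 3.250 mol
For 0.8454 mol H2S, stoichiometry requires (3/2) × 0.8454 = 1.268 mol O2; 3.250 mol is available, so H2S is limiting.
n(O2) consumed = (3/2) × 0.8454 = 1.268 mol; remaining = 3.250 − 1.268 = 1.982 mol
V(O2) = nRT/P = 1.982 × 8.314 × 256 / 206 = 20.48 L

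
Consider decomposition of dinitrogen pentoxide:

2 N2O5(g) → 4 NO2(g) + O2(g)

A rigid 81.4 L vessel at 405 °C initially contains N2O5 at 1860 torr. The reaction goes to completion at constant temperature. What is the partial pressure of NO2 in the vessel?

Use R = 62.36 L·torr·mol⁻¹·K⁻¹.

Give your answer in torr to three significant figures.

n(N2O5)₀ = PV/RT = (1860 × 81.4) / (62.36 × 678.15) = 3.580 mol
n(NO2) = (4/2) × 3.580 = 7.160 mol
P(NO2) = nRT/V = 7.160 × 62.36 × 678.15 / 81.4 = 3720 torr

3720 torr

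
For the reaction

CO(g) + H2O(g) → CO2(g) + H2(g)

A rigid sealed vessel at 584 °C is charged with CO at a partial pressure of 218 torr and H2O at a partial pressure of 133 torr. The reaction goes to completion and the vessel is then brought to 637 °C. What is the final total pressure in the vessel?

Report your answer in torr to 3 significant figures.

At constant V, partial pressures at 584 °C are proportional to moles, so apply stoichiometry directly to pressures.
P(H2O) required for 218 torr of CO = (1/1) × 218 = 218.0 torr; available 133 torr, so H2O is limiting.
P(CO) remaining = 218 − (1/1) × 133 = 85.00 torr
P(gaseous products) = (1+1)/1 × 133 = 266.0 torr
P_total at 584 °C = 85.00 + 266.0 = 351.0 torr
Scaling to 637 °C: P = 351.0 × 910.15/857.15 = 372.7 torr

373 torr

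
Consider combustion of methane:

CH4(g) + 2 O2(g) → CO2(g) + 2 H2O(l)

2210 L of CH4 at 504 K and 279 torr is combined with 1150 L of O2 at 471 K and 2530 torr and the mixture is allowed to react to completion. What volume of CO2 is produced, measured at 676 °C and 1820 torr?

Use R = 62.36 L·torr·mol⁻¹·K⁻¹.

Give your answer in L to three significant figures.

638 L

n(CH4) = PV/RT = (279 × 2210) / (62.36 × 504) = 19.62 mol
n(O2) = PV/RT = (2530 × 1150) / (62.36 × 471) = 99.06 mol
For 19.62 mol CH4, stoichiometry requires (2/1) × 19.62 = 39.24 mol O2; 99.06 mol is available, so CH4 is limiting.
n(CO2) = (1/1) × 19.62 = 19.62 mol
V(CO2) = nRT/P = 19.62 × 62.36 × 949.15 / 1820 = 638.1 L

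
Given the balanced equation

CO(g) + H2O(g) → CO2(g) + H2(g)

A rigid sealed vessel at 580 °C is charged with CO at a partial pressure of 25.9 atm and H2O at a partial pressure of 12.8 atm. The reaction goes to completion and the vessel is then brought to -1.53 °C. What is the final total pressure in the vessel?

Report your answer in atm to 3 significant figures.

Because the vessel is rigid and T is held at 580 °C, work the stoichiometry in partial pressures (P_i = n_iRT/V).
P(H2O) required for 25.9 atm of CO = (1/1) × 25.9 = 25.90 atm; available 12.8 atm, so H2O is limiting.
P(CO) remaining = 25.9 − (1/1) × 12.8 = 13.10 atm
P(gaseous products) = (1+1)/1 × 12.8 = 25.60 atm
P_total at 580 °C = 13.10 + 25.60 = 38.70 atm
Scaling to -1.53 °C: P = 38.70 × 271.62/853.15 = 12.32 atm

12.3 atm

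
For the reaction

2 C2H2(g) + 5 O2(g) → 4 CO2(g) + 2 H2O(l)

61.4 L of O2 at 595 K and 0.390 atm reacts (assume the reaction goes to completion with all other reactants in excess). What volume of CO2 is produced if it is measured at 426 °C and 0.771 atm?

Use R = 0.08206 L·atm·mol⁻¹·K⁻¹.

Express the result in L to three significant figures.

n(O2) = PV/RT = (0.390 × 61.4) / (0.08206 × 595) = 0.4904 mol
n(CO2) = (4/5) × 0.4904 = 0.3923 mol
V = nRT/P = 0.3923 × 0.08206 × 699.15 / 0.771 = 29.19 L

29.2 L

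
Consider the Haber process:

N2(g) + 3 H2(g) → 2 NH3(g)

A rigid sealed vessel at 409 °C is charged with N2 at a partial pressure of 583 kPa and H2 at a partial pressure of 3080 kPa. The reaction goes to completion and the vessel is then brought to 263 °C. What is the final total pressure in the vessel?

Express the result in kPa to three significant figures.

With V and T fixed, P_i ∝ n_i, so the mole ratios apply directly to partial pressures at 409 °C.
P(H2) required for 583 kPa of N2 = (3/1) × 583 = 1749 kPa; available 3080 kPa, so N2 is limiting.
P(H2) remaining = 3080 − (3/1) × 583 = 1331 kPa
P(gaseous products) = (2)/1 × 583 = 1166 kPa
P_total at 409 °C = 1331 + 1166 = 2497 kPa
Scaling to 263 °C: P = 2497 × 536.15/682.15 = 1963 kPa

1960 kPa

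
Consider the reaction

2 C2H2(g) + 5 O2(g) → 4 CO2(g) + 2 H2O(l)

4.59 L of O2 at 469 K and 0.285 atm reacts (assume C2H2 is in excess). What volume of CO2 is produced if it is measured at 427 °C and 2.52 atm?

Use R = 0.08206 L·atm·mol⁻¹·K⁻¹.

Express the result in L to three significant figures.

0.620 L

n(O2) = PV/RT = (0.285 × 4.59) / (0.08206 × 469) = 0.03399 mol
n(CO2) = (4/5) × 0.03399 = 0.02719 mol
V = nRT/P = 0.02719 × 0.08206 × 700.15 / 2.52 = 0.6199 L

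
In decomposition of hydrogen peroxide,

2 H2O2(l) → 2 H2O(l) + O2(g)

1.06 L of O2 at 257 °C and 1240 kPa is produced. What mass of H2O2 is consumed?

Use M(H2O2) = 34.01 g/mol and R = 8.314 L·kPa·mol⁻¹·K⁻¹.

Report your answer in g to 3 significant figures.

n(O2) = PV/RT = (1240 × 1.06) / (8.314 × 530.15) = 0.2982 mol
n(H2O2) = (2/1) × 0.2982 = 0.5964 mol
m(H2O2) = 0.5964 × 34.01 = 20.28 g

20.3 g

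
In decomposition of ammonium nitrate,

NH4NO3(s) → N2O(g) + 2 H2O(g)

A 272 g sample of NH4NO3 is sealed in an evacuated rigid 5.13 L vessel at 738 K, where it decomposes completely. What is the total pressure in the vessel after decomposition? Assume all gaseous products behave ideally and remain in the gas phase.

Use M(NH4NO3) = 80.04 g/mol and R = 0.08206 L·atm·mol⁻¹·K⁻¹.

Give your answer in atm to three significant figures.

120 atm

n(NH4NO3) = 272 / 80.04 = 3.398 mol
n(gas produced) = (3/1) × 3.398 = 10.19 mol
P = nRT/V = 10.19 × 0.08206 × 738 / 5.13 = 120.3 atm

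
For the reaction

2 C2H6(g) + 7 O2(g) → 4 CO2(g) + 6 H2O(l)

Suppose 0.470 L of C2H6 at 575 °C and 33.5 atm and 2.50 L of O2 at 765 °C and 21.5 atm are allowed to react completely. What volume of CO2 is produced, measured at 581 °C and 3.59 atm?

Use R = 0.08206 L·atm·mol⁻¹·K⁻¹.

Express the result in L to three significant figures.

7.04 L

n(C2H6) = PV/RT = (33.5 × 0.470) / (0.08206 × 848.15) = 0.2262 mol
n(O2) = PV/RT = (21.5 × 2.50) / (0.08206 × 1038.15) = 0.6309 mol
For 0.2262 mol C2H6, stoichiometry requires (7/2) × 0.2262 = 0.7917 mol O2; 0.6309 mol is available, so O2 is limiting.
n(CO2) = (4/7) × 0.6309 = 0.3605 mol
V(CO2) = nRT/P = 0.3605 × 0.08206 × 854.15 / 3.59 = 7.038 L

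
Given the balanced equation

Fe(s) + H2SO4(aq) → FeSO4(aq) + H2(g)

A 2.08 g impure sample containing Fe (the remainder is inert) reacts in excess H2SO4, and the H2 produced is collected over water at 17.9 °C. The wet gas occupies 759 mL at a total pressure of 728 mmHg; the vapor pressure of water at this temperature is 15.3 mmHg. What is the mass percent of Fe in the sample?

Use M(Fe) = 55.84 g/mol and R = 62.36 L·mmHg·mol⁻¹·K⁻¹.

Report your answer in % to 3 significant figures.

80.0 %

P(H2) = 728 − 15.3 = 712.7 mmHg
n(H2) = PV/RT = (712.7 × 0.7590) / (62.36 × 291.05) = 0.02980 mol
n(Fe) = (1/1) × 0.02980 = 0.02980 mol
m(Fe) = 0.02980 × 55.84 = 1.664 g
%Fe = 1.664 / 2.08 × 100 = 80.00%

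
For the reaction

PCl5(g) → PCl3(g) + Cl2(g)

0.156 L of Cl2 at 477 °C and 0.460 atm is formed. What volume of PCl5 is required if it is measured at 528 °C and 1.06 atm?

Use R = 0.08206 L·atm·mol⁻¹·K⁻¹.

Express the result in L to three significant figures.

n(Cl2) = PV/RT = (0.460 × 0.156) / (0.08206 × 750.15) = 0.001166 mol
n(PCl5) = (1/1) × 0.001166 = 0.001166 mol
V = nRT/P = 0.001166 × 0.08206 × 801.15 / 1.06 = 0.07232 L

0.0723 L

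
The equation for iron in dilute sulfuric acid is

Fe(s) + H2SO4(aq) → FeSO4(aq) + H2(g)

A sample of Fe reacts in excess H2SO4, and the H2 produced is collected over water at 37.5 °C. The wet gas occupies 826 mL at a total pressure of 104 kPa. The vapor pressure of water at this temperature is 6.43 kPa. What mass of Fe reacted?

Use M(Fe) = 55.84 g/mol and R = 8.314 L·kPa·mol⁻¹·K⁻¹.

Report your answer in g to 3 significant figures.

P(H2) = 104 − 6.43 = 97.57 kPa
n(H2) = PV/RT = (97.57 × 0.8260) / (8.314 × 310.65) = 0.03120 mol
n(Fe) = (1/1) × 0.03120 = 0.03120 mol
m(Fe) = 0.03120 × 55.84 = 1.742 g

1.74 g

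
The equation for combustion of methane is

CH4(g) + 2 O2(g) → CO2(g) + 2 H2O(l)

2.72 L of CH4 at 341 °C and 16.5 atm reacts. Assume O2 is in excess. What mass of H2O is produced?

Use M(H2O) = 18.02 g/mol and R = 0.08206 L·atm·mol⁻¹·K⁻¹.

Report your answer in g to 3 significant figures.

n(CH4) = PV/RT = (16.5 × 2.72) / (0.08206 × 614.15) = 0.8905 mol
n(H2O) = (2/1) × 0.8905 = 1.781 mol
m(H2O) = 1.781 × 18.02 = 32.09 g

32.1 g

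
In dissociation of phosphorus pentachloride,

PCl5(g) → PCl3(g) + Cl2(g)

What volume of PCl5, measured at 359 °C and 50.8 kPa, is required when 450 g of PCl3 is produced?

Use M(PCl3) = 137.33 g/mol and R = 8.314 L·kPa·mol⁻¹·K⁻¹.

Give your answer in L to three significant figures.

n(PCl3) = 450.0 / 137.33 = 3.277 mol
n(PCl5) = (1/1) × 3.277 = 3.277 mol
V = nRT/P = 3.277 × 8.314 × 632.15 / 50.8 = 339.0 L

339 L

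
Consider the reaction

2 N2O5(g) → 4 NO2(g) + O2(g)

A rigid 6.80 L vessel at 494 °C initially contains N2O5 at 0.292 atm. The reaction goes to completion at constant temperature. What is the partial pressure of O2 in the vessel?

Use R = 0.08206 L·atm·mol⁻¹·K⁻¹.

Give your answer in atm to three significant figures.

n(N2O5)₀ = PV/RT = (0.292 × 6.80) / (0.08206 × 767.15) = 0.03154 mol
n(O2) = (1/2) × 0.03154 = 0.01577 mol
P(O2) = nRT/V = 0.01577 × 0.08206 × 767.15 / 6.80 = 0.1460 atm

0.146 atm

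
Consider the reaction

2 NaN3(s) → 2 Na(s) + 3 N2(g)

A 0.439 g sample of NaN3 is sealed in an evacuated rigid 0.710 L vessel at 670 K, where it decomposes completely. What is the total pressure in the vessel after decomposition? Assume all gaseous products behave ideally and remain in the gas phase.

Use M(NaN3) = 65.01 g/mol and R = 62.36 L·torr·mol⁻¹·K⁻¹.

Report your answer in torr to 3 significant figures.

n(NaN3) = 0.439 / 65.01 = 0.006753 mol
n(gas produced) = (3/2) × 0.006753 = 0.01013 mol
P = nRT/V = 0.01013 × 62.36 × 670 / 0.710 = 596.1 torr

596 torr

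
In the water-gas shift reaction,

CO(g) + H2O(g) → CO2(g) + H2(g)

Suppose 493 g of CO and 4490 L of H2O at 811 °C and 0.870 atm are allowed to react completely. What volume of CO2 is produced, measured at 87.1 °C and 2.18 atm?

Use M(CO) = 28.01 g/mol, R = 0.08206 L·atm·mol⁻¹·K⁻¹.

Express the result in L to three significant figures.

239 L

n(CO) = 493 / 28.01 = 17.60 mol
n(H2O) = PV/RT = (0.870 × 4490) / (0.08206 × 1084.15) = 43.91 mol
For 17.60 mol CO, stoichiometry requires (1/1) × 17.60 = 17.60 mol H2O; 43.91 mol is available, so CO is limiting.
n(CO2) = (1/1) × 17.60 = 17.60 mol
V(CO2) = nRT/P = 17.60 × 0.08206 × 360.25 / 2.18 = 238.7 L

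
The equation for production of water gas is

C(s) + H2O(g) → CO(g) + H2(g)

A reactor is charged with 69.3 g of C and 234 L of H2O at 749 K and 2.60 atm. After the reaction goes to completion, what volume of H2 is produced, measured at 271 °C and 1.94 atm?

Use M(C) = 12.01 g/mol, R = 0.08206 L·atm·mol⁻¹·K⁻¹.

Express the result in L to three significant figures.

n(C) = 69.3 / 12.01 = 5.770 mol
n(H2O) = PV/RT = (2.60 × 234) / (0.08206 × 749) = 9.899 mol
For 5.770 mol C, stoichiometry requires (1/1) × 5.770 = 5.770 mol H2O; 9.899 mol is available, so C is limiting.
n(H2) = (1/1) × 5.770 = 5.770 mol
V(H2) = nRT/P = 5.770 × 0.08206 × 544.15 / 1.94 = 132.8 L

133 L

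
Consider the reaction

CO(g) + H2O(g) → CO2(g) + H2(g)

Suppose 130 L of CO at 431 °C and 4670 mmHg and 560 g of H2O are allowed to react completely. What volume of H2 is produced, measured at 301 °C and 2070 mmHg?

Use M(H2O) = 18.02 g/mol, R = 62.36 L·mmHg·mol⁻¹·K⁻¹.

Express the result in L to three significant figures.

239 L

n(CO) = PV/RT = (4670 × 130) / (62.36 × 704.15) = 13.83 mol
n(H2O) = 560 / 18.02 = 31.08 mol
For 13.83 mol CO, stoichiometry requires (1/1) × 13.83 = 13.83 mol H2O; 31.08 mol is available, so CO is limiting.
n(H2) = (1/1) × 13.83 = 13.83 mol
V(H2) = nRT/P = 13.83 × 62.36 × 574.15 / 2070 = 239.2 L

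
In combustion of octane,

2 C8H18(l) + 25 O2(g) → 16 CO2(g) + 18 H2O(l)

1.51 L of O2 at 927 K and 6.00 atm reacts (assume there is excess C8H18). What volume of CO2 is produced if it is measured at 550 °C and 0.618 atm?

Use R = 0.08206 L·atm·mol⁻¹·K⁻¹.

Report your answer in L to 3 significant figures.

8.33 L

n(O2) = PV/RT = (6.00 × 1.51) / (0.08206 × 927) = 0.1191 mol
n(CO2) = (16/25) × 0.1191 = 0.07622 mol
V = nRT/P = 0.07622 × 0.08206 × 823.15 / 0.618 = 8.331 L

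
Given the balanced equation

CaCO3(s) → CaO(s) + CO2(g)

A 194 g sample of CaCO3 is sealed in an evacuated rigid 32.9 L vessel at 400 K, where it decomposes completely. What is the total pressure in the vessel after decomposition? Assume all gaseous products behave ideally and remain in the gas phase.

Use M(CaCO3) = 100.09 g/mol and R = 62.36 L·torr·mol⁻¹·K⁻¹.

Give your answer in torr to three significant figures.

1470 torr

n(CaCO3) = 194 / 100.09 = 1.938 mol
n(gas produced) = (1/1) × 1.938 = 1.938 mol
P = nRT/V = 1.938 × 62.36 × 400 / 32.9 = 1469 torr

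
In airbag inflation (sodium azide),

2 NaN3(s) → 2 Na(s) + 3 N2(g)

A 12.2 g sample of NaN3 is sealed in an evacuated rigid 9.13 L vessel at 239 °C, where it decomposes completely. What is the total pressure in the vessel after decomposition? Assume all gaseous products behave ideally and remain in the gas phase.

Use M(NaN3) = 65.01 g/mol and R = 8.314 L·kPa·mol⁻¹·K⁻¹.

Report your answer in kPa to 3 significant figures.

n(NaN3) = 12.2 / 65.01 = 0.1877 mol
n(gas produced) = (3/2) × 0.1877 = 0.2816 mol
P = nRT/V = 0.2816 × 8.314 × 512.15 / 9.13 = 131.3 kPa

131 kPa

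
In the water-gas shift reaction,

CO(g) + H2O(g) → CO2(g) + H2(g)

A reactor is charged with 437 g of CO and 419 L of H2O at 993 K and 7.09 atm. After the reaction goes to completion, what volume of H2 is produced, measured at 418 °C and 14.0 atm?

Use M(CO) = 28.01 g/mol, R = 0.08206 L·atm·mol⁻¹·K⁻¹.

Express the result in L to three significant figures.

n(CO) = 437 / 28.01 = 15.60 mol
n(H2O) = PV/RT = (7.09 × 419) / (0.08206 × 993) = 36.46 mol
For 15.60 mol CO, stoichiometry requires (1/1) × 15.60 = 15.60 mol H2O; 36.46 mol is available, so CO is limiting.
n(H2) = (1/1) × 15.60 = 15.60 mol
V(H2) = nRT/P = 15.60 × 0.08206 × 691.15 / 14.0 = 63.20 L

63.2 L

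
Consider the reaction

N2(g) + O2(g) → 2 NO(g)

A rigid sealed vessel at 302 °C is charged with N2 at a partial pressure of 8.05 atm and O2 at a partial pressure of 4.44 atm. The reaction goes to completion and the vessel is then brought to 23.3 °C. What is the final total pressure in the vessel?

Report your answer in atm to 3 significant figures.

6.44 atm

Because the vessel is rigid and T is held at 302 °C, work the stoichiometry in partial pressures (P_i = n_iRT/V).
P(O2) required for 8.05 atm of N2 = (1/1) × 8.05 = 8.050 atm; available 4.44 atm, so O2 is limiting.
P(N2) remaining = 8.05 − (1/1) × 4.44 = 3.610 atm
P(gaseous products) = (2)/1 × 4.44 = 8.880 atm
P_total at 302 °C = 3.610 + 8.880 = 12.49 atm
Scaling to 23.3 °C: P = 12.49 × 296.45/575.15 = 6.438 atm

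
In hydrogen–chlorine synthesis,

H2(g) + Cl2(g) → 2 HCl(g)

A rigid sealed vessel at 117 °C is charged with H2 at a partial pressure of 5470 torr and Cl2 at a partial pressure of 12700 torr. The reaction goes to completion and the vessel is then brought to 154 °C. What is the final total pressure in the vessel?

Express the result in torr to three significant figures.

With V and T fixed, P_i ∝ n_i, so the mole ratios apply directly to partial pressures at 117 °C.
P(Cl2) required for 5470 torr of H2 = (1/1) × 5470 = 5470 torr; available 12700 torr, so H2 is limiting.
P(Cl2) remaining = 12700 − (1/1) × 5470 = 7230 torr
P(gaseous products) = (2)/1 × 5470 = 10940 torr
P_total at 117 °C = 7230 + 10940 = 18170 torr
Scaling to 154 °C: P = 18170 × 427.15/390.15 = 19890 torr

19900 torr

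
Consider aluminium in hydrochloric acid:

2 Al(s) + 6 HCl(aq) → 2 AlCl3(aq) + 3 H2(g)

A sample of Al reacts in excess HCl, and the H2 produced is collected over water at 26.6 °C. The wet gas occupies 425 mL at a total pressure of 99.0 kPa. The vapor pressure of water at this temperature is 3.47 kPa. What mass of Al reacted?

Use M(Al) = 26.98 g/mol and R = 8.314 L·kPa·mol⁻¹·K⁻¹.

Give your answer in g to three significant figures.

0.293 g

P(H2) = 99.0 − 3.47 = 95.53 kPa
n(H2) = PV/RT = (95.53 × 0.4250) / (8.314 × 299.75) = 0.01629 mol
n(Al) = (2/3) × 0.01629 = 0.01086 mol
m(Al) = 0.01086 × 26.98 = 0.2930 g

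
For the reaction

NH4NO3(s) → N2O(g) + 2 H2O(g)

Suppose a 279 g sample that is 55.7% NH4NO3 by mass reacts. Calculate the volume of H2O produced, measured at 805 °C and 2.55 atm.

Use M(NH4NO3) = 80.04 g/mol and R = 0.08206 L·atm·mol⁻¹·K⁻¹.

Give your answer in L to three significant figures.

mass of NH4NO3 = 279 × 55.7/100 = 155.4 g
n(NH4NO3) = 155.4 / 80.04 = 1.942 mol
n(H2O) = (2/1) × 1.942 = 3.884 mol
V = nRT/P = 3.884 × 0.08206 × 1078.15 / 2.55 = 134.8 L

135 L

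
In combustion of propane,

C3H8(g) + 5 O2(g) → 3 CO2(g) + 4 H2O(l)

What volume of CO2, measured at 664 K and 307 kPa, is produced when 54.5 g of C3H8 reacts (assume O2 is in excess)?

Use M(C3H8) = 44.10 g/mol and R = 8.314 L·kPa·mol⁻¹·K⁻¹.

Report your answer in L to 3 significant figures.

n(C3H8) = 54.50 / 44.10 = 1.236 mol
n(CO2) = (3/1) × 1.236 = 3.708 mol
V = nRT/P = 3.708 × 8.314 × 664 / 307 = 66.68 L

66.7 L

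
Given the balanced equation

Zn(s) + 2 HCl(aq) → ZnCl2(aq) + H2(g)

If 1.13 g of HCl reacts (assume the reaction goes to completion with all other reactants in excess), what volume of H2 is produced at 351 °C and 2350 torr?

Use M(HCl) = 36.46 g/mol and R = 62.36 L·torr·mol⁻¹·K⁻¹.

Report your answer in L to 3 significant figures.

n(HCl) = 1.130 / 36.46 = 0.03099 mol
n(H2) = (1/2) × 0.03099 = 0.01550 mol
V = nRT/P = 0.01550 × 62.36 × 624.15 / 2350 = 0.2567 L

0.257 L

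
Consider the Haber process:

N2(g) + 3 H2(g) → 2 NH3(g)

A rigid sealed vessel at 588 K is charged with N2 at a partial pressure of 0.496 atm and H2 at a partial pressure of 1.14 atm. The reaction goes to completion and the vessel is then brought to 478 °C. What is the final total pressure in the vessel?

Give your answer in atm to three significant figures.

1.12 atm

Because the vessel is rigid and T is held at 588 K, work the stoichiometry in partial pressures (P_i = n_iRT/V).
P(H2) required for 0.496 atm of N2 = (3/1) × 0.496 = 1.488 atm; available 1.14 atm, so H2 is limiting.
P(N2) remaining = 0.496 − (1/3) × 1.14 = 0.1160 atm
P(gaseous products) = (2)/3 × 1.14 = 0.7600 atm
P_total at 588 K = 0.1160 + 0.7600 = 0.8760 atm
Scaling to 478 °C: P = 0.8760 × 751.15/588 = 1.119 atm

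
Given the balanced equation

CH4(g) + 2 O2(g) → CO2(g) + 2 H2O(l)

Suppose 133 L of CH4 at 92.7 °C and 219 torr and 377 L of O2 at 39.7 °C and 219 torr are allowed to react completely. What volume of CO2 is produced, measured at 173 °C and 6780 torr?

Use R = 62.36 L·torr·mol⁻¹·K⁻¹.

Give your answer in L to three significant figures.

5.24 L

n(CH4) = PV/RT = (219 × 133) / (62.36 × 365.85) = 1.277 mol
n(O2) = PV/RT = (219 × 377) / (62.36 × 312.85) = 4.232 mol
For 1.277 mol CH4, stoichiometry requires (2/1) × 1.277 = 2.554 mol O2; 4.232 mol is available, so CH4 is limiting.
n(CO2) = (1/1) × 1.277 = 1.277 mol
V(CO2) = nRT/P = 1.277 × 62.36 × 446.15 / 6780 = 5.240 L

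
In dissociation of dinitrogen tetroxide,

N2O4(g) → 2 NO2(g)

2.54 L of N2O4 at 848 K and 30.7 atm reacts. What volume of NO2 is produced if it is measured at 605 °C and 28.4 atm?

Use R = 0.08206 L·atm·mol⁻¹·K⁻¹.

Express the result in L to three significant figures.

n(N2O4) = PV/RT = (30.7 × 2.54) / (0.08206 × 848) = 1.121 mol
n(NO2) = (2/1) × 1.121 = 2.242 mol
V = nRT/P = 2.242 × 0.08206 × 878.15 / 28.4 = 5.689 L

5.69 L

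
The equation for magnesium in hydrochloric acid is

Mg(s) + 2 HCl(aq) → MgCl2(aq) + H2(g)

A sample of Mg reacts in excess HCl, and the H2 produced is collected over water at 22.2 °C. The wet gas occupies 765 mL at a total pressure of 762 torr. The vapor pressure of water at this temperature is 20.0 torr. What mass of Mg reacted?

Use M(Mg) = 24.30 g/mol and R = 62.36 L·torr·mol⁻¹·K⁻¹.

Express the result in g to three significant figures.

0.749 g

P(H2) = 762 − 20.0 = 742.0 torr
n(H2) = PV/RT = (742.0 × 0.7650) / (62.36 × 295.35) = 0.03082 mol
n(Mg) = (1/1) × 0.03082 = 0.03082 mol
m(Mg) = 0.03082 × 24.30 = 0.7489 g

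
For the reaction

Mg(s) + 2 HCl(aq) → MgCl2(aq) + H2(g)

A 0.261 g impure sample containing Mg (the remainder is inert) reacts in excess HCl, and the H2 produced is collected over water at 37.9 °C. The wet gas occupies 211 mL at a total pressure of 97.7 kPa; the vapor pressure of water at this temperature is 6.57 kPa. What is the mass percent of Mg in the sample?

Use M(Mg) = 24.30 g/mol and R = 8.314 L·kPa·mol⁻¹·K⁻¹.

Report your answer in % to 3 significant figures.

P(H2) = 97.7 − 6.57 = 91.13 kPa
n(H2) = PV/RT = (91.13 × 0.2110) / (8.314 × 311.05) = 0.007435 mol
n(Mg) = (1/1) × 0.007435 = 0.007435 mol
m(Mg) = 0.007435 × 24.30 = 0.1807 g
%Mg = 0.1807 / 0.261 × 100 = 69.23%

69.2 %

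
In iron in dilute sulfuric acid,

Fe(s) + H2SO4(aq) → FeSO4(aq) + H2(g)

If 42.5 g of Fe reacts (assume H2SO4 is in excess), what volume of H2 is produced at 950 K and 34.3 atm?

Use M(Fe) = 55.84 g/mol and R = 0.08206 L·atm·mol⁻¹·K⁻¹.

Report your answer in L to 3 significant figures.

n(Fe) = 42.50 / 55.84 = 0.7611 mol
n(H2) = (1/1) × 0.7611 = 0.7611 mol
V = nRT/P = 0.7611 × 0.08206 × 950 / 34.3 = 1.730 L

1.73 L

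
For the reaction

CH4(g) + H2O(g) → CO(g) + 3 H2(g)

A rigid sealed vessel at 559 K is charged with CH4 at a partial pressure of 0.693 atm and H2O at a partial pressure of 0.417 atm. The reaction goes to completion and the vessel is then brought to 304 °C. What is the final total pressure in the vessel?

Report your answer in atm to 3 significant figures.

2.01 atm

At constant V, partial pressures at 559 K are proportional to moles, so apply stoichiometry directly to pressures.
P(H2O) required for 0.693 atm of CH4 = (1/1) × 0.693 = 0.6930 atm; available 0.417 atm, so H2O is limiting.
P(CH4) remaining = 0.693 − (1/1) × 0.417 = 0.2760 atm
P(gaseous products) = (1+3)/1 × 0.417 = 1.668 atm
P_total at 559 K = 0.2760 + 1.668 = 1.944 atm
Scaling to 304 °C: P = 1.944 × 577.15/559 = 2.007 atm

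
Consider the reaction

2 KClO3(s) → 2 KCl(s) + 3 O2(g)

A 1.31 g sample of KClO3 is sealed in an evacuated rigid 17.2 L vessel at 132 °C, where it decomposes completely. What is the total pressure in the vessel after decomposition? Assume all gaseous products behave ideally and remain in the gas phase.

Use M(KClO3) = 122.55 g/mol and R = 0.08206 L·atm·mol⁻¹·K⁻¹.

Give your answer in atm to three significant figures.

n(KClO3) = 1.31 / 122.55 = 0.01069 mol
n(gas produced) = (3/2) × 0.01069 = 0.01604 mol
P = nRT/V = 0.01604 × 0.08206 × 405.15 / 17.2 = 0.03100 atm

0.0310 atm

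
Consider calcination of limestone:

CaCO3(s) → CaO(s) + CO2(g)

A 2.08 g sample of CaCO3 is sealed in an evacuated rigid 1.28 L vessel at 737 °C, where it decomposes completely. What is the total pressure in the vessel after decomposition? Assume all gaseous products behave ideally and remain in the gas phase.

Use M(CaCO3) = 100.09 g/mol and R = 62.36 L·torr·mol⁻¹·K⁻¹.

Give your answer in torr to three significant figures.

1020 torr

n(CaCO3) = 2.08 / 100.09 = 0.02078 mol
n(gas produced) = (1/1) × 0.02078 = 0.02078 mol
P = nRT/V = 0.02078 × 62.36 × 1010.15 / 1.28 = 1023 torr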